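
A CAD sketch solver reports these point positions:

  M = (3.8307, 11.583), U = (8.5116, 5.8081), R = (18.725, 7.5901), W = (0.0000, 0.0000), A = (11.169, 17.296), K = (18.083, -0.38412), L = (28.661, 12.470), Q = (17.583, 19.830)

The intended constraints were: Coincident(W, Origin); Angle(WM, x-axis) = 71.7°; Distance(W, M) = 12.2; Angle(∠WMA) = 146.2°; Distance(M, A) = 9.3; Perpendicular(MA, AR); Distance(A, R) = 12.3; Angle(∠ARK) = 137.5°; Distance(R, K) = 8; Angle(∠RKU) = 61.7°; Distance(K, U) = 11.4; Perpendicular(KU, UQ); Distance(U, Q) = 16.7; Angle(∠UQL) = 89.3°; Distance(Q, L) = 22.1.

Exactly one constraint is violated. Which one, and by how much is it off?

Distance(Q, L) = 22.1 — off by 8.80.

W = (0.00, 0.00) ✓; WM at 71.70° ✓; |WM| = 12.20 ✓; ∠WMA = 146.2° ✓; |MA| = 9.300 ✓; ∠(MA, AR) = 90.00° ✓; |AR| = 12.30 ✓; ∠ARK = 137.5° ✓; |RK| = 8.000 ✓; ∠RKU = 61.70° ✓; |KU| = 11.40 ✓; ∠(KU, UQ) = 90.00° ✓; |UQ| = 16.70 ✓; ∠UQL = 89.30° ✓; |QL| = 13.30 ✗.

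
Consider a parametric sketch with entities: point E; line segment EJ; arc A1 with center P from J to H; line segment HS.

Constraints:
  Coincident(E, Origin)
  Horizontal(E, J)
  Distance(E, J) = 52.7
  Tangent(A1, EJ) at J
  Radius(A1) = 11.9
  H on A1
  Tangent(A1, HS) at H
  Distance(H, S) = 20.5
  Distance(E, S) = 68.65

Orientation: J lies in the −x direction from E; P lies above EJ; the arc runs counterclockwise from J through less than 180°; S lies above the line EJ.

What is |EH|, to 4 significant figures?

48.95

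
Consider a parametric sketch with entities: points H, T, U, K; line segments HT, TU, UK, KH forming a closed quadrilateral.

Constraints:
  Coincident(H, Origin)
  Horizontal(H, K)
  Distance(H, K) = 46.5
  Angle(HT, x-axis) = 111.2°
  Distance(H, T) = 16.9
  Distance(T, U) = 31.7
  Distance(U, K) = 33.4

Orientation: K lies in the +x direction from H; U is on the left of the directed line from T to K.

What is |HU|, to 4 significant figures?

34.75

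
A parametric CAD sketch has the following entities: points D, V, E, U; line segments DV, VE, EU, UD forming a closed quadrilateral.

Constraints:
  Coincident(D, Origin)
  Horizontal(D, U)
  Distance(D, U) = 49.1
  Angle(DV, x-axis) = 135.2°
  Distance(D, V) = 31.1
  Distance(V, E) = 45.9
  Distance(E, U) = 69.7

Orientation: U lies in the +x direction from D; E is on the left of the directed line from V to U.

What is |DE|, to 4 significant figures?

57.02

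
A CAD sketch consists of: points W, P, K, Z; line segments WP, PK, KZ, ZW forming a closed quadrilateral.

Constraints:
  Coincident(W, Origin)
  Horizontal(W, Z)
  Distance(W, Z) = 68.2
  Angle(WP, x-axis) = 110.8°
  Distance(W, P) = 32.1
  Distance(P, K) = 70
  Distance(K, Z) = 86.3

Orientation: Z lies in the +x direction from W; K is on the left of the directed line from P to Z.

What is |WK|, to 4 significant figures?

88.63

Checks: |PK| = 70.00 ✓; |KZ| = 86.30 ✓.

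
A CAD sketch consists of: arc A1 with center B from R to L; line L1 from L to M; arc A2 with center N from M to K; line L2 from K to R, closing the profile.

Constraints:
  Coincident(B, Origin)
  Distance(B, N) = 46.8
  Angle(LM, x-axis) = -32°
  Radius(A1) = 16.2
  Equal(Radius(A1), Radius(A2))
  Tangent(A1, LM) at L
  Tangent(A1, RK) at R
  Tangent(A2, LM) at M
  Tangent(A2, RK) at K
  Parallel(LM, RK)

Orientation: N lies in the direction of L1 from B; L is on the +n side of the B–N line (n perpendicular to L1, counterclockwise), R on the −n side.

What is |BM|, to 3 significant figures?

49.5

The slot axis is L1's direction at -32.0°, so u = (cos -32.0°, sin -32.0°) = (0.848, -0.530) and n = (−sin -32.0°, cos -32.0°) = (0.530, 0.848). B is at the origin and N lies 46.8 along u from B, so N = 46.8·u = (39.7, -24.8). Tangency of A1 to both parallel lines with radius 16.2 puts L and R at B ± 16.2·n: L = (8.58, 13.7), R = (-8.58, -13.7). Equal radii place M and K the same way about N: M = N + 16.2·n = (48.3, -11.1), K = N − 16.2·n = (31.1, -38.5). Then |BM| = |M − B| = 49.5.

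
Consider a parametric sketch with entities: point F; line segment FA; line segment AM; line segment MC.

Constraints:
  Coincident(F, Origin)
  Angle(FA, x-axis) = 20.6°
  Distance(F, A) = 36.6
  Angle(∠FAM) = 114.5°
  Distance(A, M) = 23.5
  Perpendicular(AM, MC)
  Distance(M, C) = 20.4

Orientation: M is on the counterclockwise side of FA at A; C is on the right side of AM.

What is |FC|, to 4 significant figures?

66.18

F is at the origin; FA runs at 20.6° with length 36.6, so A = 36.6·(cos 20.6°, sin 20.6°) = (34.26, 12.88). ∠FAM = 114.5°, so AM runs at 20.6° + (180° − 114.5°) = 86.10° from the x-axis; with |AM| = 23.5, M = A + 23.5·(cos 86.10°, sin 86.10°) = (35.86, 36.32). The perpendicularity gives MC at right angles to AM; with |MC| = 20.4 on the right of AM, C = M + 20.4·(0.9977, -0.06802) = (56.21, 34.94). Then |FC| = |C − F| = 66.18.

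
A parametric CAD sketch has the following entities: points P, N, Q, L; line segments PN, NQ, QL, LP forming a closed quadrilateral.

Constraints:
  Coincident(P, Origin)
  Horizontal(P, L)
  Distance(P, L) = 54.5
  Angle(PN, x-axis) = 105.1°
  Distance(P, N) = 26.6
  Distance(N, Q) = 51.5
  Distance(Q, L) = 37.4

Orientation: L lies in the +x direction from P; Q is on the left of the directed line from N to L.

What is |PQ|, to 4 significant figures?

56.37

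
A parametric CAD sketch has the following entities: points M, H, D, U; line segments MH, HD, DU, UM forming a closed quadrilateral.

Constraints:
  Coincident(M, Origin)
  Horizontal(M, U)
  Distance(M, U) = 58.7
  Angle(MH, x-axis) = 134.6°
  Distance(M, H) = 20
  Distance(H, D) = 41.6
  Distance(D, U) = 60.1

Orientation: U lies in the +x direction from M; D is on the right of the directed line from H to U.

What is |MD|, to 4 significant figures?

23.77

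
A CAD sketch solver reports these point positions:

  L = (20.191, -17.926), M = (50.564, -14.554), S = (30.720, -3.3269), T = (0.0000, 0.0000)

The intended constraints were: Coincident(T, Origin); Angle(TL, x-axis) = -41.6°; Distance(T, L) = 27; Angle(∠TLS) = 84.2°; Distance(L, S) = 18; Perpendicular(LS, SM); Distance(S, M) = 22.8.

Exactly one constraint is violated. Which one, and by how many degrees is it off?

Perpendicular(LS, SM) — off by 6.30°.

T = (0.00, 0.00) ✓; TL at -41.60° ✓; |TL| = 27.00 ✓; ∠TLS = 84.20° ✓; |LS| = 18.00 ✓; ∠(LS, SM) = 83.70° ✗; |SM| = 22.80 ✓.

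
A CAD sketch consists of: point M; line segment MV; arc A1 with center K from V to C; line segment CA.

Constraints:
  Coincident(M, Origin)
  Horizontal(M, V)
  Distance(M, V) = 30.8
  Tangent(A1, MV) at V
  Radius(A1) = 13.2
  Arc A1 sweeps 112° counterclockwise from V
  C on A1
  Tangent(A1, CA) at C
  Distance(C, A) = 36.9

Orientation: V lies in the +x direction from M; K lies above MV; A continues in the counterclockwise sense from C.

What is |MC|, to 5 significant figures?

46.707

Tangency of A1 to MV means the radius KV is perpendicular to MV, so K = V + (0, 13.2) = (30.800, 13.200). On A1, V sits at bearing -90° from K; a 112° counterclockwise sweep puts C at bearing 22°, so C = K + 13.2·(cos 22°, sin 22°) = (43.039, 18.145). Then |MC| = |C − M| = 46.707.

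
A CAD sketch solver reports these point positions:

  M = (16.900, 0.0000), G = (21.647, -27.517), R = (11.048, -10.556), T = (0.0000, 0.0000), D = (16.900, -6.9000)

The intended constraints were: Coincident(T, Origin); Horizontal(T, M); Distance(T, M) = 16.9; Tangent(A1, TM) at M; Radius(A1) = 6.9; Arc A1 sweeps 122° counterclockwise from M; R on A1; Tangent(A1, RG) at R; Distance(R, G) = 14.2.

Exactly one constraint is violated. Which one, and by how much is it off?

Distance(R, G) = 14.2 — off by 5.80.

T = (0.00, 0.00) ✓; T.y = 0.00, M.y = 0.00 ✓; |TM| = 16.90 ✓; ∠(DM, MT) = 90.00° ✓; |DM| = 6.900 ✓; bearing(D→R) − bearing(D→M) = 122.0° ✓; |DR| = 6.900 ✓; ∠(DR, RG) = 89.99° ✓; |RG| = 20.00 ✗.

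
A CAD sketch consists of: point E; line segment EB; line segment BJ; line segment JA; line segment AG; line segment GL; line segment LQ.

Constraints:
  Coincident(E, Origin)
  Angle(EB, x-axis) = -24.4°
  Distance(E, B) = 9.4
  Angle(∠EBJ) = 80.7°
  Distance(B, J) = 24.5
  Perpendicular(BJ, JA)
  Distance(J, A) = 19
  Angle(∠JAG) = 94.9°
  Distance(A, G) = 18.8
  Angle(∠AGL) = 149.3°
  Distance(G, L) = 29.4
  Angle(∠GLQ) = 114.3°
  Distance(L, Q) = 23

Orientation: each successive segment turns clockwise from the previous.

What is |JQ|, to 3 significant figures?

47.1

∠AGL = 149.3° gives GL at 30.5° from the x-axis; with |GL| = 29.4, L = (13.5, 17.7). ∠GLQ = 114.3° gives LQ at -35.2° from the x-axis; with |LQ| = 23.0, Q = (32.3, 4.41). Then |JQ| = |Q − J| = 47.1.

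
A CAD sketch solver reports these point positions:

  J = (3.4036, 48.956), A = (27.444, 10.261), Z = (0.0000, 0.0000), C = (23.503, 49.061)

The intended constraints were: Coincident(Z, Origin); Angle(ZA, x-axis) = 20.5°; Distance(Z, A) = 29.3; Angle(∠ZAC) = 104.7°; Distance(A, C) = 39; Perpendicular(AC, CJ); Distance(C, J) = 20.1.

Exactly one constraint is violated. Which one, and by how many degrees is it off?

Perpendicular(AC, CJ) — off by 5.50°.

Z = (0.00, 0.00) ✓; ZA at 20.50° ✓; |ZA| = 29.30 ✓; ∠ZAC = 104.7° ✓; |AC| = 39.00 ✓; ∠(AC, CJ) = 84.50° ✗; |CJ| = 20.10 ✓.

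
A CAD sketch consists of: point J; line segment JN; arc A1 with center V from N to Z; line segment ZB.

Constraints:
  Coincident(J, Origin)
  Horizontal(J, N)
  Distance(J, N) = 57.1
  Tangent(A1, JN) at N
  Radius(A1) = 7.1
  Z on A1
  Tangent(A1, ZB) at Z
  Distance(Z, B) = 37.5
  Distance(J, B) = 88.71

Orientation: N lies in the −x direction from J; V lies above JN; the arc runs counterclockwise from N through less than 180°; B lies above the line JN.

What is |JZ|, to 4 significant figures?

53.85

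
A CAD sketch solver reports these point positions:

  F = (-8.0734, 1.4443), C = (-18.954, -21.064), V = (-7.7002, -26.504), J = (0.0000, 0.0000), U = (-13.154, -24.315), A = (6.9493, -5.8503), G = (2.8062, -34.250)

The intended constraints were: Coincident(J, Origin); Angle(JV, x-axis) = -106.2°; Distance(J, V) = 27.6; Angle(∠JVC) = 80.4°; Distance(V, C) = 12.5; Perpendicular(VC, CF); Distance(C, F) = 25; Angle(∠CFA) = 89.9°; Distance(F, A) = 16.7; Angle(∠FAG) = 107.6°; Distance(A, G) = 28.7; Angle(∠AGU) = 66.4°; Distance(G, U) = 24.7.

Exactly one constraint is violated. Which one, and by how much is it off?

Distance(G, U) = 24.7 — off by 5.90.

J = (0.00, 0.00) ✓; JV at -106.2° ✓; |JV| = 27.60 ✓; ∠JVC = 80.40° ✓; |VC| = 12.50 ✓; ∠(VC, CF) = 90.00° ✓; |CF| = 25.00 ✓; ∠CFA = 89.90° ✓; |FA| = 16.70 ✓; ∠FAG = 107.6° ✓; |AG| = 28.70 ✓; ∠AGU = 66.40° ✓; |GU| = 18.80 ✗.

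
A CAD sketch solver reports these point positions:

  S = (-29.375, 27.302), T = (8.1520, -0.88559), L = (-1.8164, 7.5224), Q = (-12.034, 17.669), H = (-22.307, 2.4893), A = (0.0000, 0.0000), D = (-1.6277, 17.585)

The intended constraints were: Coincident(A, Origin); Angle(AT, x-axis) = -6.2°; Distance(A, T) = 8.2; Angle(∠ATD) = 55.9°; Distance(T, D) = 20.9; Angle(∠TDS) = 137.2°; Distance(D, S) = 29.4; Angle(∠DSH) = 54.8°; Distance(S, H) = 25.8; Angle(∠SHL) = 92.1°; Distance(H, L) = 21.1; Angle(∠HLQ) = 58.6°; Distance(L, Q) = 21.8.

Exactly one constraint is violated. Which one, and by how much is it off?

Distance(L, Q) = 21.8 — off by 7.40.

A = (0.00, 0.00) ✓; AT at -6.200° ✓; |AT| = 8.200 ✓; ∠ATD = 55.90° ✓; |TD| = 20.90 ✓; ∠TDS = 137.2° ✓; |DS| = 29.40 ✓; ∠DSH = 54.80° ✓; |SH| = 25.80 ✓; ∠SHL = 92.10° ✓; |HL| = 21.10 ✓; ∠HLQ = 58.60° ✓; |LQ| = 14.40 ✗.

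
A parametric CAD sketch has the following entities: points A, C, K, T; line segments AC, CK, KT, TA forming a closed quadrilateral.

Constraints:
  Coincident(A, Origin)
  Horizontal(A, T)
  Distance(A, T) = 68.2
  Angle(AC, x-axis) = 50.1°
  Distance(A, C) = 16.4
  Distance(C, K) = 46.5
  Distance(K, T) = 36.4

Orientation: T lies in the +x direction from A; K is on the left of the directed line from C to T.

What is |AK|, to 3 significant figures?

61.8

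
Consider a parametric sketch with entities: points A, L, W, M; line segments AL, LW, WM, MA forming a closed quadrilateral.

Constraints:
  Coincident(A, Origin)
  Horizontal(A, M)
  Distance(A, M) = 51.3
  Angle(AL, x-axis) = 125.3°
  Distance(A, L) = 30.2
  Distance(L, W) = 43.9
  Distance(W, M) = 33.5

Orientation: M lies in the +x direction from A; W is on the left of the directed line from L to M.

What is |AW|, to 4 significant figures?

34.62

A is at the origin; AM is horizontal with |AM| = 51.3 and M in +x, so M = (51.3, 0). AL runs at 125.3° with |AL| = 30.2, so L = (-17.45, 24.65). W is determined by |LW| = 43.9 and |WM| = 33.5 together: it lies at the intersection of circle(L, 43.9) and circle(M, 33.5). With |LM| = 73.04, the foot of the radical line on LM is 42.03 from L and the perpendicular offset is √(43.9² − 42.03²) = 12.68. Taking the left-of-LM solution: W = (26.39, 22.40).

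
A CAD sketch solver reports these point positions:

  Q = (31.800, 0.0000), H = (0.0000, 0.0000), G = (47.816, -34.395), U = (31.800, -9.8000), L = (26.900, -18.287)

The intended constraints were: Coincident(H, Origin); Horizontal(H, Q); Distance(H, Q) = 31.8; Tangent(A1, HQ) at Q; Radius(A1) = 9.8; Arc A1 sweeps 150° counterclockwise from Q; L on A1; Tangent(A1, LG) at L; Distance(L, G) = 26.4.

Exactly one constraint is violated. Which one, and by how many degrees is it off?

Tangent(A1, LG) at L — off by 7.60°.

H = (0.00, 0.00) ✓; H.y = 0.00, Q.y = 0.00 ✓; |HQ| = 31.80 ✓; ∠(UQ, QH) = 90.00° ✓; |UQ| = 9.800 ✓; bearing(U→L) − bearing(U→Q) = 150.0° ✓; |UL| = 9.800 ✓; ∠(UL, LG) = 97.60° ✗; |LG| = 26.40 ✓.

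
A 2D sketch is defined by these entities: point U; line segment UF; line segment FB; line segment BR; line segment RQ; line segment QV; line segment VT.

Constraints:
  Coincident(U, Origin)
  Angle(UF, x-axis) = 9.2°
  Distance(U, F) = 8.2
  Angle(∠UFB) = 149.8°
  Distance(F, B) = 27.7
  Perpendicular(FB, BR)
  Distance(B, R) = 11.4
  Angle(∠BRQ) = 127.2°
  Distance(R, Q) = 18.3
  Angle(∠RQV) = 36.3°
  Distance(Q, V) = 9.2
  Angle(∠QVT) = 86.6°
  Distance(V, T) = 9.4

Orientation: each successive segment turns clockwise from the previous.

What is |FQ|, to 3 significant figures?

26.0

U is at the origin; UF runs at 9.2° with length 8.2, so F = (8.09, 1.31). ∠UFB = 149.8° gives FB at -21.0° from the x-axis; with |FB| = 27.7, B = (34.0, -8.62). The perpendicularity gives BR at right angles to FB, so BR runs at -111°; with |BR| = 11.4, R = (29.9, -19.3). ∠BRQ = 127.2° gives RQ at -164° from the x-axis; with |RQ| = 18.3, Q = (12.3, -24.4). Then |FQ| = |Q − F| = 26.0.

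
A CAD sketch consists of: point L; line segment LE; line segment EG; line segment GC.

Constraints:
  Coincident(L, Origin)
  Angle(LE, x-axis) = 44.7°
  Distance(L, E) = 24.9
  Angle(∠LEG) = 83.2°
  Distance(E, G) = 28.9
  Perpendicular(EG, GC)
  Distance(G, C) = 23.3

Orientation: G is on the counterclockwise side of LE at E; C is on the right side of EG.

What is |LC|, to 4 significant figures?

54.59

L is at the origin; LE runs at 44.7° with length 24.9, so E = 24.9·(cos 44.7°, sin 44.7°) = (17.70, 17.51). ∠LEG = 83.2°, so EG runs at 44.7° + (180° − 83.2°) = 141.5° from the x-axis; with |EG| = 28.9, G = E + 28.9·(cos 141.5°, sin 141.5°) = (-4.918, 35.51). EG is perpendicular to GC; with |GC| = 23.3 on the right of EG, C = G + 23.3·(0.6225, 0.7826) = (9.586, 53.74). Then |LC| = |C − L| = 54.59.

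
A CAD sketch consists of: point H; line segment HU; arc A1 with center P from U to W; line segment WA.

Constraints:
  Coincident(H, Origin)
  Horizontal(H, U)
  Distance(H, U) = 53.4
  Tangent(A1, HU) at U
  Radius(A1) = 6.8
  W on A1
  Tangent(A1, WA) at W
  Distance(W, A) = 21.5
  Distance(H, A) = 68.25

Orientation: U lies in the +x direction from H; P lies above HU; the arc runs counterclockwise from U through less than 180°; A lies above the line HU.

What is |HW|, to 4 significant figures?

60.46

Checks: ∠(PU, UH) = 90.00° ✓; |PU| = 6.800 ✓; |PW| = 6.800 ✓; ∠(PW, WA) = 90.00° ✓; |WA| = 21.50 ✓; |HA| = 68.25 ✓.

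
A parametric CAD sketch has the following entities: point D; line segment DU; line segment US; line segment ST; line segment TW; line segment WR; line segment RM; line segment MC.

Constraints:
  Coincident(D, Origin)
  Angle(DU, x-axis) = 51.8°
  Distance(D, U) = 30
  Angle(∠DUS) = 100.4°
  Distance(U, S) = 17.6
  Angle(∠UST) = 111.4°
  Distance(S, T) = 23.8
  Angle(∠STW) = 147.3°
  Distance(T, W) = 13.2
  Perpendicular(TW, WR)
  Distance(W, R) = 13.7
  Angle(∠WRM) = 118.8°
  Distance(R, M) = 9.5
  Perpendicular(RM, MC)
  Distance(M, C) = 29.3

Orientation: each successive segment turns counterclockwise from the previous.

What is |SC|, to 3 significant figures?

23.0

D is at the origin; DU runs at 51.8° with length 30.0, so U = (18.6, 23.6). ∠DUS = 100.4° gives US at 131° from the x-axis; with |US| = 17.6, S = (6.91, 36.8). ∠UST = 111.4° gives ST at -160° from the x-axis; with |ST| = 23.8, T = (-15.5, 28.6). ∠STW = 147.3° gives TW at -127° from the x-axis; with |TW| = 13.2, W = (-23.5, 18.1). TW is perpendicular to WR, so WR runs at -37.3°; with |WR| = 13.7, R = (-12.6, 9.84). ∠WRM = 118.8° gives RM at 23.9° from the x-axis; with |RM| = 9.5, M = (-3.87, 13.7). RM ⟂ MC, so MC runs at 114°; with |MC| = 29.3, C = (-15.7, 40.5). Then |SC| = |C − S| = 23.0.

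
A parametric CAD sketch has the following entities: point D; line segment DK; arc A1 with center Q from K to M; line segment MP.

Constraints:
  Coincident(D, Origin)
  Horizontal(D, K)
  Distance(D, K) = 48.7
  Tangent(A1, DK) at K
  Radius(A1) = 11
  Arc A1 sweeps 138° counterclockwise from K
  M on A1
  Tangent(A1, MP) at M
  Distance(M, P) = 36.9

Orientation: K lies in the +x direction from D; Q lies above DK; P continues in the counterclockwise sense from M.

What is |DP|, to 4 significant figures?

52.39

D is at the origin; DK is horizontal with |DK| = 48.7 and K on the +x side, so K = (48.70, 0.000). Tangency of A1 to DK means the radius QK is perpendicular to DK, so Q = K + (0, 11) = (48.70, 11.00). On A1, K sits at bearing -90° from Q; a 138° counterclockwise sweep puts M at bearing 48°, so M = Q + 11.0·(cos 48°, sin 48°) = (56.06, 19.17). A1 meets MP tangentially, so QM is at right angles to MP, so MP runs along (−sin 48°, cos 48°); with |MP| = 36.9, P = (28.64, 43.87). Then |DP| = |P − D| = 52.39.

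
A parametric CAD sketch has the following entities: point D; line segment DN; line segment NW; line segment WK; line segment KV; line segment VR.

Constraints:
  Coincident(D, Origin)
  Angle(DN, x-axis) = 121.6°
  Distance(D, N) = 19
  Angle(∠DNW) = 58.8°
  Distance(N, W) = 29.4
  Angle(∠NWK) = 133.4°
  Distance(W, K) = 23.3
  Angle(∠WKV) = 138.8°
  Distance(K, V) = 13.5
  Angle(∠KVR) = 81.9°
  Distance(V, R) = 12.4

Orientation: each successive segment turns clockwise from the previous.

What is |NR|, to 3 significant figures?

44.5

D is at the origin; DN runs at 121.6° with length 19.0, so N = (-9.96, 16.2). ∠DNW = 58.8° gives NW at 0.400° from the x-axis; with |NW| = 29.4, W = (19.4, 16.4). ∠NWK = 133.4° gives WK at -46.2° from the x-axis; with |WK| = 23.3, K = (35.6, -0.429). ∠WKV = 138.8° gives KV at -87.4° from the x-axis; with |KV| = 13.5, V = (36.2, -13.9). ∠KVR = 81.9° gives VR at 174° from the x-axis; with |VR| = 12.4, R = (23.8, -12.7). Then |NR| = |R − N| = 44.5.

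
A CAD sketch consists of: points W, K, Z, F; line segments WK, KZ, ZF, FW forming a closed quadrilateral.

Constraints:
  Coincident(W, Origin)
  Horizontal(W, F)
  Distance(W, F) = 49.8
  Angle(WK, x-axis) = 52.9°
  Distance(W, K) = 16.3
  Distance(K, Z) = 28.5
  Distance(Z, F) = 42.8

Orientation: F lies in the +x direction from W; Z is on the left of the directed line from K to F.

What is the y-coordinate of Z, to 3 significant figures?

36.0

Checks: |KZ| = 28.50 ✓; |ZF| = 42.80 ✓.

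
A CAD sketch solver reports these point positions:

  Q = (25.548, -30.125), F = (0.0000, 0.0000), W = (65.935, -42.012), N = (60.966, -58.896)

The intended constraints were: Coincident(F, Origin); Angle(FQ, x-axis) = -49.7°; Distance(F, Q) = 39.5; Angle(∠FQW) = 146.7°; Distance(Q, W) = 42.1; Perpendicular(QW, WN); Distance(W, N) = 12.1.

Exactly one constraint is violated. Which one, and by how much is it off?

Distance(W, N) = 12.1 — off by 5.50.

F = (0.00, 0.00) ✓; FQ at -49.70° ✓; |FQ| = 39.50 ✓; ∠FQW = 146.7° ✓; |QW| = 42.10 ✓; ∠(QW, WN) = 90.00° ✓; |WN| = 17.60 ✗.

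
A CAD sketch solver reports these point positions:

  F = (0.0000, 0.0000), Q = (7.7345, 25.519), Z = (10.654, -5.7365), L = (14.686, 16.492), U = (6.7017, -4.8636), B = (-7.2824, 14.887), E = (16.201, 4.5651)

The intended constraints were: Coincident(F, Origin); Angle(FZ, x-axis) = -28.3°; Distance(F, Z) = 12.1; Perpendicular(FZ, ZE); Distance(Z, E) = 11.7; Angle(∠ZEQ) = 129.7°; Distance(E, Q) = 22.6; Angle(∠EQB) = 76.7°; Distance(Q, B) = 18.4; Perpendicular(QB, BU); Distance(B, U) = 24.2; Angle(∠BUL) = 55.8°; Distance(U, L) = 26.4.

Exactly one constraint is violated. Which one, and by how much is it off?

Distance(U, L) = 26.4 — off by 3.60.

F = (0.00, 0.00) ✓; FZ at -28.30° ✓; |FZ| = 12.10 ✓; ∠(FZ, ZE) = 90.00° ✓; |ZE| = 11.70 ✓; ∠ZEQ = 129.7° ✓; |EQ| = 22.60 ✓; ∠EQB = 76.70° ✓; |QB| = 18.40 ✓; ∠(QB, BU) = 90.00° ✓; |BU| = 24.20 ✓; ∠BUL = 55.80° ✓; |UL| = 22.80 ✗.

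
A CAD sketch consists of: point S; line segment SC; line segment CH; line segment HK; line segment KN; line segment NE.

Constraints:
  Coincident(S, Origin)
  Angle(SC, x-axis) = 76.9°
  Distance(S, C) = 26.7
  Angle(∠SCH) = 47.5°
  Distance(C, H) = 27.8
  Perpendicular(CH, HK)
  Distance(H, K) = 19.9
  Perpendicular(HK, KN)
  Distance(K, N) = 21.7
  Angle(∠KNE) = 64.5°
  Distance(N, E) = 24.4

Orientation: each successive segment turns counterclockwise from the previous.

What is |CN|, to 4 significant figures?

20.81

S is at the origin; SC runs at 76.9° with length 26.7, so C = (6.052, 26.01). ∠SCH = 47.5° gives CH at -150.6° from the x-axis; with |CH| = 27.8, H = (-18.17, 12.36). The perpendicularity gives HK at right angles to CH, so HK runs at -60.60°; with |HK| = 19.9, K = (-8.399, -4.979). The perpendicularity gives KN at right angles to HK, so KN runs at 29.40°; with |KN| = 21.7, N = (10.51, 5.673). Then |CN| = |N − C| = 20.81.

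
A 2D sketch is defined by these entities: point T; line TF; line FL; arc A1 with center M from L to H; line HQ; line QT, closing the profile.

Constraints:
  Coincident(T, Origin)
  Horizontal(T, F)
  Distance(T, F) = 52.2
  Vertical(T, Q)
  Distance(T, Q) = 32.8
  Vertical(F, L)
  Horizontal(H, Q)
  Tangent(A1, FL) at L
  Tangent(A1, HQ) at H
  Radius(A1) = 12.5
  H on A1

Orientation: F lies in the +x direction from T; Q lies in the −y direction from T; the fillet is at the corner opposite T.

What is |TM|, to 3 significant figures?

44.6

T is at the origin; T and F share the same y with |TF| = 52.2 and F on the +x side, so F = (52.2, 0.00). TQ is vertical with |TQ| = 32.8 and Q on the −y side, so Q = (0.00, -32.8). The virtual corner opposite T is at (52.2, -32.8). Tangency of A1 to FL means the radius ML is perpendicular to FL and the tangent condition forces MH to be normal to HQ, with radius 12.5, so the center M sits 12.5 in from both sides at M = (39.7, -20.3). Then |TM| = |M − T| = 44.6.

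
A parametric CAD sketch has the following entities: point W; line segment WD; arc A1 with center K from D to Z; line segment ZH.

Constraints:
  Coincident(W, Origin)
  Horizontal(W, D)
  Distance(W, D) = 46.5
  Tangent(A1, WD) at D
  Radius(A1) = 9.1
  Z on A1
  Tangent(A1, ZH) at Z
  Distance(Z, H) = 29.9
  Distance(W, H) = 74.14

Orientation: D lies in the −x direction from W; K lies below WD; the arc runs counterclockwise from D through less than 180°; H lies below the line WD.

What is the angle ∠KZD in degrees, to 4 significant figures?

56.09°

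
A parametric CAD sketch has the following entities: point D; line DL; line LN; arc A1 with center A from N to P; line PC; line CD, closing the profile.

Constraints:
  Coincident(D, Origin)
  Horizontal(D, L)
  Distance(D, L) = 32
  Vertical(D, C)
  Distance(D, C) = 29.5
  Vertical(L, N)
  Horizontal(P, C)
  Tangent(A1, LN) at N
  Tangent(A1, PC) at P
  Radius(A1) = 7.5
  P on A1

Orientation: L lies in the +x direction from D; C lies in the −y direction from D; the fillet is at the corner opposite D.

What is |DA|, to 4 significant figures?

32.93

D is at the origin; D and L share the same y with |DL| = 32.0 and L on the +x side, so L = (32.00, 0.000). D and C share the same x with |DC| = 29.5 and C on the −y side, so C = (0.000, -29.50). The virtual corner opposite D is at (32.00, -29.50). Since A1 is tangent to LN there, AN ⟂ LN and tangency of A1 to PC means the radius AP is perpendicular to PC, with radius 7.5, so the center A sits 7.5 in from both sides at A = (24.50, -22.00). Then |DA| = |A − D| = 32.93.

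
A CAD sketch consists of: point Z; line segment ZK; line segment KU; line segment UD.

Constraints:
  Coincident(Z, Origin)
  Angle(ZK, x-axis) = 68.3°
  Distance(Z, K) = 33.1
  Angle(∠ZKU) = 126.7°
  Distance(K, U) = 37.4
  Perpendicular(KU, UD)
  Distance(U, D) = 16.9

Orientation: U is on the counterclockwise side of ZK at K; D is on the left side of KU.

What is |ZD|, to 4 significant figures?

57.99

Z is at the origin; ZK runs at 68.3° with length 33.1, so K = 33.1·(cos 68.3°, sin 68.3°) = (12.24, 30.75). ∠ZKU = 126.7°, so KU runs at 68.3° + (180° − 126.7°) = 121.6° from the x-axis; with |KU| = 37.4, U = K + 37.4·(cos 121.6°, sin 121.6°) = (-7.358, 62.61). The perpendicularity gives UD at right angles to KU; with |UD| = 16.9 on the left of KU, D = U + 16.9·(-0.8517, -0.5240) = (-21.75, 53.75). Then |ZD| = |D − Z| = 57.99.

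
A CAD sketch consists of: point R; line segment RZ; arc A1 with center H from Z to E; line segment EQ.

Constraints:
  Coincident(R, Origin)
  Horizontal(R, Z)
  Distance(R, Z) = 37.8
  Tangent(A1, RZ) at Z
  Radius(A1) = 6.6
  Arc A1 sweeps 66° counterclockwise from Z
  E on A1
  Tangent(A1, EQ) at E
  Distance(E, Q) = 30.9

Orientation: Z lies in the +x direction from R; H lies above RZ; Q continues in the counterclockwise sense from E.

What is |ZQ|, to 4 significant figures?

37.14

R is at the origin; R and Z share the same y with |RZ| = 37.8 and Z on the +x side, so Z = (37.80, 0.000). A1 meets RZ tangentially, so HZ is at right angles to RZ, so H = Z + (0, 6.6) = (37.80, 6.600). On A1, Z sits at bearing -90° from H; a 66° counterclockwise sweep puts E at bearing -24°, so E = H + 6.6·(cos -24°, sin -24°) = (43.83, 3.916). Tangency of A1 to EQ means the radius HE is perpendicular to EQ, so EQ runs along (−sin -24°, cos -24°); with |EQ| = 30.9, Q = (56.40, 32.14). Then |ZQ| = |Q − Z| = 37.14.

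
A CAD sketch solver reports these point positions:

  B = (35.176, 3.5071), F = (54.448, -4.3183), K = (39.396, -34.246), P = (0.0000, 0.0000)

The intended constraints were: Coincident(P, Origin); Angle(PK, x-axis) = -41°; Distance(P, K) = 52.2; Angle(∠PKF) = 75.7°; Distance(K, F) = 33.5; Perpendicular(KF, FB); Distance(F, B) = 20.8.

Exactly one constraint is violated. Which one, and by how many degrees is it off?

Perpendicular(KF, FB) — off by 4.60°.

P = (0.00, 0.00) ✓; PK at -41.00° ✓; |PK| = 52.20 ✓; ∠PKF = 75.70° ✓; |KF| = 33.50 ✓; ∠(KF, FB) = 94.60° ✗; |FB| = 20.80 ✓.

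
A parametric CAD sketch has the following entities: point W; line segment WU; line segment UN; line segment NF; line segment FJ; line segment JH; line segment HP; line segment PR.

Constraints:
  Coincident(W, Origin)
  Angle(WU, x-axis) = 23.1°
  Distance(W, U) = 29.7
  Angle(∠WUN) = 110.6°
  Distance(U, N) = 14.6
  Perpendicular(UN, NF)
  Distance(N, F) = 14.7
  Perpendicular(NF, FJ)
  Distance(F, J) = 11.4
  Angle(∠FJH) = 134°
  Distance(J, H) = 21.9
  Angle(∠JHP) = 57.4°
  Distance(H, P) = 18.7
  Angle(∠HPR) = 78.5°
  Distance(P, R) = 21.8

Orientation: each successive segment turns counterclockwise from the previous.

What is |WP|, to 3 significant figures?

36.6

W is at the origin; WU runs at 23.1° with length 29.7, so U = (27.3, 11.7). ∠WUN = 110.6° gives UN at 92.5° from the x-axis; with |UN| = 14.6, N = (26.7, 26.2). The perpendicularity gives NF at right angles to UN, so NF runs at -178°; with |NF| = 14.7, F = (12.0, 25.6). NF is perpendicular to FJ, so FJ runs at -87.5°; with |FJ| = 11.4, J = (12.5, 14.2). ∠FJH = 134.0° gives JH at -41.5° from the x-axis; with |JH| = 21.9, H = (28.9, -0.303). ∠JHP = 57.4° gives HP at 81.1° from the x-axis; with |HP| = 18.7, P = (31.8, 18.2). Then |WP| = |P − W| = 36.6.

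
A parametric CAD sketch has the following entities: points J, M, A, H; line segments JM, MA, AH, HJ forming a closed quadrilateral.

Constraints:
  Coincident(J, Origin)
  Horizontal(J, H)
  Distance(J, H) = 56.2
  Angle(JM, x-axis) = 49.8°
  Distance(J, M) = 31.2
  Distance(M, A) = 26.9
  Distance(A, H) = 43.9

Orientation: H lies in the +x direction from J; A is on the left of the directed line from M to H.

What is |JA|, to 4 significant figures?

57.89

J is at the origin; JH is horizontal with |JH| = 56.2 and H in +x, so H = (56.2, 0). JM runs at 49.8° with |JM| = 31.2, so M = (20.14, 23.83). A is determined by |MA| = 26.9 and |AH| = 43.9 together: it lies at the intersection of circle(M, 26.9) and circle(H, 43.9). With |MH| = 43.22, the foot of the radical line on MH is 7.689 from M and the perpendicular offset is √(26.9² − 7.689²) = 25.78. Taking the left-of-MH solution: A = (40.77, 41.10).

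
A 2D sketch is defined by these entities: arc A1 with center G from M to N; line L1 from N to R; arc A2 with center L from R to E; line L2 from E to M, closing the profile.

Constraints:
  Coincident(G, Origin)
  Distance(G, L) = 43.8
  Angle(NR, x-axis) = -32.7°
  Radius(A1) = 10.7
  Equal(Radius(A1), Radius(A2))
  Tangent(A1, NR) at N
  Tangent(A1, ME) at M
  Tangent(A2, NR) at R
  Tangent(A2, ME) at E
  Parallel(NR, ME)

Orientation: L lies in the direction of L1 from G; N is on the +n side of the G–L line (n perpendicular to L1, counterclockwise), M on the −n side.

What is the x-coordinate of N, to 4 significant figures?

5.781

The slot axis is L1's direction at -32.7°, so u = (cos -32.7°, sin -32.7°) = (0.8415, -0.5402) and n = (−sin -32.7°, cos -32.7°) = (0.5402, 0.8415). G is at the origin and L lies 43.8 along u from G, so L = 43.8·u = (36.86, -23.66). Tangency of A1 to both parallel lines with radius 10.7 puts N and M at G ± 10.7·n: N = (5.781, 9.004), M = (-5.781, -9.004). So N.x = 5.781.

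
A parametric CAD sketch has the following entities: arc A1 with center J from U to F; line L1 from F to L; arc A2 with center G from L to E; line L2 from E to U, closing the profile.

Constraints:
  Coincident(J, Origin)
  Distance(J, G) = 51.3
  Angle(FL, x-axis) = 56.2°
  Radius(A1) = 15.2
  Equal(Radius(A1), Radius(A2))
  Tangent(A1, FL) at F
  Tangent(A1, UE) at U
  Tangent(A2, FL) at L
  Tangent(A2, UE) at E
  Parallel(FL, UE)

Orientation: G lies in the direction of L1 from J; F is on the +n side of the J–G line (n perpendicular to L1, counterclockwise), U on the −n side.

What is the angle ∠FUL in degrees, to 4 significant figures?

59.35°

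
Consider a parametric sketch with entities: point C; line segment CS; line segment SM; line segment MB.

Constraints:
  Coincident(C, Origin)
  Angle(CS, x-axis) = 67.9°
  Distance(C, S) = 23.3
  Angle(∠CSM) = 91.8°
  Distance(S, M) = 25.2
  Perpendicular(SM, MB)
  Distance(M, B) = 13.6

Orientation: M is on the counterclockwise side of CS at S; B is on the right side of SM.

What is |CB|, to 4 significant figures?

45.09

C is at the origin; CS runs at 67.9° with length 23.3, so S = 23.3·(cos 67.9°, sin 67.9°) = (8.766, 21.59). ∠CSM = 91.8°, so SM runs at 67.9° + (180° − 91.8°) = 156.1° from the x-axis; with |SM| = 25.2, M = S + 25.2·(cos 156.1°, sin 156.1°) = (-14.27, 31.80). SM is perpendicular to MB; with |MB| = 13.6 on the right of SM, B = M + 13.6·(0.4051, 0.9143) = (-8.763, 44.23). Then |CB| = |B − C| = 45.09.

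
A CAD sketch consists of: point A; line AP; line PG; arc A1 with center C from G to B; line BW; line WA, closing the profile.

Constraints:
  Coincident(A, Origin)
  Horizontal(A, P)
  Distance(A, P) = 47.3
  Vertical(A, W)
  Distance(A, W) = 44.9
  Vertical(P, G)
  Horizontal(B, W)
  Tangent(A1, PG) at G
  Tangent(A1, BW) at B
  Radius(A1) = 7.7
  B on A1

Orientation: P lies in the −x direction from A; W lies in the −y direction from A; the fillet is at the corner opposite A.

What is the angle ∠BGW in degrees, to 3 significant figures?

35.8°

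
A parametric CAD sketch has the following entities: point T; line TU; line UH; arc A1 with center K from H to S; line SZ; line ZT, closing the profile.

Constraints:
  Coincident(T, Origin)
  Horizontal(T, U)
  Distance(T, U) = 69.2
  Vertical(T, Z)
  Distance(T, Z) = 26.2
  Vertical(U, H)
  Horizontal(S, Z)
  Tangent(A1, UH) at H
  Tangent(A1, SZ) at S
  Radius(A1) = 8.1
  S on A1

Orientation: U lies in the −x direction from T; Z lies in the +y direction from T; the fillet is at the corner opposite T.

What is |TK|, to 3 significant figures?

63.7

T is at the origin; T and U share the same y with |TU| = 69.2 and U on the −x side, so U = (-69.2, 0.00). T and Z share the same x with |TZ| = 26.2 and Z on the +y side, so Z = (0.00, 26.2). The virtual corner opposite T is at (-69.2, 26.2). A1 meets UH tangentially, so KH is at right angles to UH and the tangent condition forces KS to be normal to SZ, with radius 8.1, so the center K sits 8.1 in from both sides at K = (-61.1, 18.1). Then |TK| = |K − T| = 63.7.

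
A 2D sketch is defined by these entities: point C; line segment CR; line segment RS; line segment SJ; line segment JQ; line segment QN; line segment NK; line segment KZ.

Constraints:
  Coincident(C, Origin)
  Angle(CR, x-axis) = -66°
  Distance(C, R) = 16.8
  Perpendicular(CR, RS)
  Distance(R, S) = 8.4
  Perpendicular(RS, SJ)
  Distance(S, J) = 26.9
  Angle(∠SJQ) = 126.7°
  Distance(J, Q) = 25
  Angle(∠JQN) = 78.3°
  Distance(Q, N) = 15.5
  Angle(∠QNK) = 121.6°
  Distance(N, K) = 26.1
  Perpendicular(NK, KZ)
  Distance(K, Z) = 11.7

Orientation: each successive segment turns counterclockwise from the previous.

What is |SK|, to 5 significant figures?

13.622

C is at the origin; CR runs at -66.0° with length 16.8, so R = (6.8332, -15.348). CR ⟂ RS, so RS runs at 24.000°; with |RS| = 8.4, S = (14.507, -11.931). The perpendicularity gives SJ at right angles to RS, so SJ runs at 114.00°; with |SJ| = 26.9, J = (3.5657, 12.643). ∠SJQ = 126.7° gives JQ at 167.30° from the x-axis; with |JQ| = 25.0, Q = (-20.823, 18.140). ∠JQN = 78.3° gives QN at -91.000° from the x-axis; with |QN| = 15.5, N = (-21.093, 2.6419). ∠QNK = 121.6° gives NK at -32.600° from the x-axis; with |NK| = 26.1, K = (0.89487, -11.420). Then |SK| = |K − S| = 13.622.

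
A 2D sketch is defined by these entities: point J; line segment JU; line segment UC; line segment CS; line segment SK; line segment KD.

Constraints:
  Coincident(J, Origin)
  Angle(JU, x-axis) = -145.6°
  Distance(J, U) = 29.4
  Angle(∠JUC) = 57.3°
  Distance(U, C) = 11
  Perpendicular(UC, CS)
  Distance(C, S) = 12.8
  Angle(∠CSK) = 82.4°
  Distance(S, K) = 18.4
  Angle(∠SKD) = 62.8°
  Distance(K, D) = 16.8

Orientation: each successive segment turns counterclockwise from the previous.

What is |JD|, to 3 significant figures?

31.3

∠CSK = 82.4° gives SK at 165° from the x-axis; with |SK| = 18.4, K = (-26.9, -4.24). ∠SKD = 62.8° gives KD at -78.1° from the x-axis; with |KD| = 16.8, D = (-23.4, -20.7). Then |JD| = |D − J| = 31.3.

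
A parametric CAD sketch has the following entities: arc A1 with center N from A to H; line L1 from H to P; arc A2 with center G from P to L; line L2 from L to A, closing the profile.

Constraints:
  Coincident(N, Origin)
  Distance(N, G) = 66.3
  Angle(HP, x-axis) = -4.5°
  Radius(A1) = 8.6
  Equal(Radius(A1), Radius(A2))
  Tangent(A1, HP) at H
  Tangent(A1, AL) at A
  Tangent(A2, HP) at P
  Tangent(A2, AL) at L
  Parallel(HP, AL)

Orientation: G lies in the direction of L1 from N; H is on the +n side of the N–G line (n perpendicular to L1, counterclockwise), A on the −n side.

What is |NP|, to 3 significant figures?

66.9

Tangency of A1 to both parallel lines with radius 8.6 puts H and A at N ± 8.6·n: H = (0.675, 8.57), A = (-0.675, -8.57). Equal radii place P and L the same way about G: P = G + 8.6·n = (66.8, 3.37), L = G − 8.6·n = (65.4, -13.8). Then |NP| = |P − N| = 66.9.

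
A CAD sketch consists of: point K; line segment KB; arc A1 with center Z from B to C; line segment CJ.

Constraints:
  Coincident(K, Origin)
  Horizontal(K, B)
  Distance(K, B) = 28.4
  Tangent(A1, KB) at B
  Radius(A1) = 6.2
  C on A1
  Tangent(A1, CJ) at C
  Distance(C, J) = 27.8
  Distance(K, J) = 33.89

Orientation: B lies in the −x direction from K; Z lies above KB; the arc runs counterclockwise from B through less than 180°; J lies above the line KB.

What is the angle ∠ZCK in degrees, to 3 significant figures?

173°

K is at the origin; KB is horizontal with |KB| = 28.4 and B on the −x side, so B = (-28.4, 0.00). Tangency of A1 to KB means the radius ZB is perpendicular to KB, so Z = B + (0, 6.2) = (-28.4, 6.20). Since ZC ⟂ CJ (tangency), |ZJ| = √(6.2² + 27.8²) = 28.5 regardless of where C sits on A1. So J lies on both circle(K, 33.89) and circle(Z, 28.5); the above-KB intersection is J = (-14.1, 30.8). C is the foot of the tangent from J: C = (-22.5, 4.33).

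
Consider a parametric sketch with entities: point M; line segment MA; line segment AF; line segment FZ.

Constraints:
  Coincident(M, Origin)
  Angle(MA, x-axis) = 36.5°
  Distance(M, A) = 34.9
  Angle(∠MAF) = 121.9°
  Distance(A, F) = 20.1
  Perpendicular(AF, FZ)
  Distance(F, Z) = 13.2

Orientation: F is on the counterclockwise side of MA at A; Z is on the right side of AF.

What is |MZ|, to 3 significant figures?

57.6

M is at the origin; MA runs at 36.5° with length 34.9, so A = 34.9·(cos 36.5°, sin 36.5°) = (28.1, 20.8). ∠MAF = 121.9°, so AF runs at 36.5° + (180° − 121.9°) = 94.6° from the x-axis; with |AF| = 20.1, F = A + 20.1·(cos 94.6°, sin 94.6°) = (26.4, 40.8). AF is perpendicular to FZ; with |FZ| = 13.2 on the right of AF, Z = F + 13.2·(0.997, 0.0802) = (39.6, 41.9). Then |MZ| = |Z − M| = 57.6.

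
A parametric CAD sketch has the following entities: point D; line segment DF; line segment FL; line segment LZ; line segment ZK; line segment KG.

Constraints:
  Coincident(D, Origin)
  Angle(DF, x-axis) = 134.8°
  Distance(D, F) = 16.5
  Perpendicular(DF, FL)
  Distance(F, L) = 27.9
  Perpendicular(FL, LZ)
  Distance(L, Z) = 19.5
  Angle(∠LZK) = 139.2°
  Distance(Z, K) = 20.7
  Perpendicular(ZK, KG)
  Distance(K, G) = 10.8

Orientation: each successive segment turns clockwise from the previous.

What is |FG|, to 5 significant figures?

28.788

D is at the origin; DF runs at 134.8° with length 16.5, so F = (-11.626, 11.708). DF is perpendicular to FL, so FL runs at 44.800°; with |FL| = 27.9, L = (8.1706, 31.367). The perpendicularity gives LZ at right angles to FL, so LZ runs at -45.200°; with |LZ| = 19.5, Z = (21.911, 17.531). ∠LZK = 139.2° gives ZK at -86.000° from the x-axis; with |ZK| = 20.7, K = (23.355, -3.1190). The perpendicularity gives KG at right angles to ZK, so KG runs at -176.00°; with |KG| = 10.8, G = (12.581, -3.8724). Then |FG| = |G − F| = 28.788.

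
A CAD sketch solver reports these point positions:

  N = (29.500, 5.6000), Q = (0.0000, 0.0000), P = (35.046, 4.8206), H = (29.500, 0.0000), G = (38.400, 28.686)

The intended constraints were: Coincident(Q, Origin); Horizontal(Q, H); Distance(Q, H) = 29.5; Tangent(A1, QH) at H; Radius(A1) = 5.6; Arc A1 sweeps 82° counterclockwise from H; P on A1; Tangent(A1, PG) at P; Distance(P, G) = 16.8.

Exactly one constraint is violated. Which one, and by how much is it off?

Distance(P, G) = 16.8 — off by 7.30.

Q = (0.00, 0.00) ✓; Q.y = 0.00, H.y = 0.00 ✓; |QH| = 29.50 ✓; ∠(NH, HQ) = 90.00° ✓; |NH| = 5.600 ✓; bearing(N→P) − bearing(N→H) = 82.00° ✓; |NP| = 5.600 ✓; ∠(NP, PG) = 90.00° ✓; |PG| = 24.10 ✗.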